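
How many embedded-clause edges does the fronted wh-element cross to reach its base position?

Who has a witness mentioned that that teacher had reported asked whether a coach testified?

"who" is extracted from the subject of "asked".
Boundaries crossed, outermost first: [that], [Ø] — 2 in total.

2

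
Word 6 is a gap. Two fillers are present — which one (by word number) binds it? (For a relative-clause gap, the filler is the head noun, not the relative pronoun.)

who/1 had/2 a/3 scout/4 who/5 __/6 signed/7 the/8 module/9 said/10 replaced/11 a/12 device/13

The marked gap is inside the relative clause, the subject of "signed".
Its filler is the head noun "scout" (via "who"), at word 4.
(The other dependency links word 1 to a gap after word 10.)

4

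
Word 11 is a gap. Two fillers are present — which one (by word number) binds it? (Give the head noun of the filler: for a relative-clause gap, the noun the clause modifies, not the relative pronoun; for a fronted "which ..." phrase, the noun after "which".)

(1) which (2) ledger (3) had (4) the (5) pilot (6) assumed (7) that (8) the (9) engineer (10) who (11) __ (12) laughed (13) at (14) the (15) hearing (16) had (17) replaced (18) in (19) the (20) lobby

9

The marked gap is inside the relative clause, the subject of "laughed".
Its filler is the head noun "engineer" (via "who"), at word 9.
(The other dependency links word 2 to a gap after word 17.)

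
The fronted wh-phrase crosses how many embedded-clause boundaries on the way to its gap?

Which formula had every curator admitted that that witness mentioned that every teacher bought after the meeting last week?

2

"which formula" is extracted from the object of "bought".
Boundaries crossed, outermost first: [that], [that] — 2 in total.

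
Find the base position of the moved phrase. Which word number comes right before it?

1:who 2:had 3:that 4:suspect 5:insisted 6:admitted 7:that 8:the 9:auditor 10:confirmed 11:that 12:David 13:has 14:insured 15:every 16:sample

The displaced element is "who" (word 1).
It is linked across 1 clause boundary (Ø).
It functions as the subject of "admitted", so the gap sits immediately after word 5 ("insisted").
Base order: That suspect had insisted who admitted that the auditor confirmed that David has insured every sample.

5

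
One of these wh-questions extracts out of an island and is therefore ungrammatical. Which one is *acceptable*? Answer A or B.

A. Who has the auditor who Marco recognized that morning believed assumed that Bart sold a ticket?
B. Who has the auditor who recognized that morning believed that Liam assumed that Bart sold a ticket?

A

In B, the wh-phrase is extracted from inside a complex-NP island (relative clause) (introduced by "who"), which blocks movement.
In A, the extraction path crosses only that-complement boundaries, which are transparent.
So A is grammatical.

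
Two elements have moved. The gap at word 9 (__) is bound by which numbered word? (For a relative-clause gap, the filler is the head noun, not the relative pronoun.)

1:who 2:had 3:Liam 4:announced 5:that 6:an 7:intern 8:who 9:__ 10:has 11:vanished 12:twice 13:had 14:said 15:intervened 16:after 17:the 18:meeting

The marked gap is inside the relative clause, the subject of "vanished".
Its filler is the head noun "intern" (via "who"), at word 7.
(The other dependency links word 1 to a gap after word 14.)

7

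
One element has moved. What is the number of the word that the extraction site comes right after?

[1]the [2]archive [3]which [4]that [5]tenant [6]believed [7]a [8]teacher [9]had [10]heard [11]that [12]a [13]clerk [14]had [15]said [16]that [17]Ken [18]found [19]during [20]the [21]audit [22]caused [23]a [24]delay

18

The displaced element is "the archive" (word 2).
It is linked across 3 clause boundaries (Ø → that → that).
It functions as the direct object of "found", so the gap sits immediately after word 18 ("found").
Base order: That tenant believed a teacher had heard that a clerk had said that Ken found the archive during the audit.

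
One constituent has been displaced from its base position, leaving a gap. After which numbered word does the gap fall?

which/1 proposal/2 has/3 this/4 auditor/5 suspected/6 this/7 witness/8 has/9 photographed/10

The displaced element is "which proposal" (word 2).
It is linked across 1 clause boundary (Ø).
It functions as the direct object of "photographed", so the gap sits immediately after word 10 ("photographed").
Base order: This auditor has suspected this witness has photographed which proposal.

10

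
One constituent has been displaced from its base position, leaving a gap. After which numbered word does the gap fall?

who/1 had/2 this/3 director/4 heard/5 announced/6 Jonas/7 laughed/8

5

The displaced element is "who" (word 1).
It is linked across 1 clause boundary (Ø).
It functions as the subject of "announced", so the gap sits immediately after word 5 ("heard").
Base order: This director had heard who announced Jonas laughed.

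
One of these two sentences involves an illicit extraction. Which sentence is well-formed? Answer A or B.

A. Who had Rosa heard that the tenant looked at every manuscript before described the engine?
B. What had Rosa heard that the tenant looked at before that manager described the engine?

B

In A, the wh-phrase is extracted from inside an adjunct island (introduced by "before"), which blocks movement.
In B, the extraction path crosses only that-complement boundaries, which are transparent.
So B is grammatical.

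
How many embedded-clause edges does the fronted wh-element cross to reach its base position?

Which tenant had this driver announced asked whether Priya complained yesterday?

1

"which tenant" is extracted from the subject of "asked".
Boundaries crossed, outermost first: [Ø] — 1 in total.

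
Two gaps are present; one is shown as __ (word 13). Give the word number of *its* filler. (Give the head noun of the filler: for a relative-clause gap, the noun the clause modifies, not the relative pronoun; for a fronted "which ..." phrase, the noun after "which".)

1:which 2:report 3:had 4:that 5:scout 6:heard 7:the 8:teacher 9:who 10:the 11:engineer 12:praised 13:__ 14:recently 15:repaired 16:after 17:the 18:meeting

The marked gap is inside the relative clause, the direct object of "praised".
Its filler is the head noun "teacher" (via "who"), at word 8.
(The other dependency links word 2 to a gap after word 15.)

8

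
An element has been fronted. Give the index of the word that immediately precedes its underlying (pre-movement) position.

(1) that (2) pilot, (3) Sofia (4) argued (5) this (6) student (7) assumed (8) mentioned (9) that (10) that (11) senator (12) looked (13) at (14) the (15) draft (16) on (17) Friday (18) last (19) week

The displaced element is "that pilot" (word 2).
It is linked across 2 clause boundaries (Ø → Ø).
It functions as the subject of "mentioned", so the gap sits immediately after word 7 ("assumed").
Base order: Sofia argued this student assumed that that pilot mentioned that that senator looked at the draft on Friday last week.

7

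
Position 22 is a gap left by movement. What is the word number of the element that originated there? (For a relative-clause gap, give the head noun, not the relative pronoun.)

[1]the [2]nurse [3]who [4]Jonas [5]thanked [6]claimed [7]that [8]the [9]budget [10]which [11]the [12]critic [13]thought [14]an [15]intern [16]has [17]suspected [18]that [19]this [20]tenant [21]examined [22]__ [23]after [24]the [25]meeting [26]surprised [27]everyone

9

The gap at 22 is the object of "examined", inside a relative clause.
The relative pronoun is "which" (word 10); it is bound by the head noun immediately before it.
Its filler is the head noun "budget", at word 9.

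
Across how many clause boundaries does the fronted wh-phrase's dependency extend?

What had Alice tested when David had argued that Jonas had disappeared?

0

"what" originates inside the matrix clause — no clause boundary is crossed.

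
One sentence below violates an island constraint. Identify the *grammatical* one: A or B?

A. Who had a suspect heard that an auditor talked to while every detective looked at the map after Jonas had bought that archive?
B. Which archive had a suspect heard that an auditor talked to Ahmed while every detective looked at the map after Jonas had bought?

A

In B, the wh-phrase is extracted from inside an adjunct island (introduced by "while"), which blocks movement.
In A, the extraction path crosses only that-complement boundaries, which are transparent.
So A is grammatical.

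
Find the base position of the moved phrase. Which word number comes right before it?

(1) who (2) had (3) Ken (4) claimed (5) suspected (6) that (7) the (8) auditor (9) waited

The displaced element is "who" (word 1).
It is linked across 1 clause boundary (Ø).
It functions as the subject of "suspected", so the gap sits immediately after word 4 ("claimed").
Base order: Ken had claimed that who suspected that the auditor waited.

4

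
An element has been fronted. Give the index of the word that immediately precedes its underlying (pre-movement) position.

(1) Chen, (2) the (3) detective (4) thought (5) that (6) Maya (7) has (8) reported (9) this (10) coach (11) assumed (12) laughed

The displaced element is "Chen" (word 1).
It is linked across 3 clause boundaries (that → Ø → Ø).
It functions as the subject of "laughed", so the gap sits immediately after word 11 ("assumed").
Base order: The detective thought that Maya has reported this coach assumed that Chen laughed.

11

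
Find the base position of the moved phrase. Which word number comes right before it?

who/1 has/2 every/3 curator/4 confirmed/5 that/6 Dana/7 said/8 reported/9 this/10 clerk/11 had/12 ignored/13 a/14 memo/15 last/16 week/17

The displaced element is "who" (word 1).
It is linked across 2 clause boundaries (that → Ø).
It functions as the subject of "reported", so the gap sits immediately after word 8 ("said").
Base order: Every curator has confirmed that Dana said who reported this clerk had ignored a memo last week.

8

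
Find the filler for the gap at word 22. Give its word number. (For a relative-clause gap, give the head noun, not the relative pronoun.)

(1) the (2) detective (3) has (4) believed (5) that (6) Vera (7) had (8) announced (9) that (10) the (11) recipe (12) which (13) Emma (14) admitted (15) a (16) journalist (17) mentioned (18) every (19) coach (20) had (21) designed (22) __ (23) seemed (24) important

11

The gap at 22 is the object of "designed", inside a relative clause.
The relative pronoun is "which" (word 12); it is bound by the head noun immediately before it.
Its filler is the head noun "recipe", at word 11.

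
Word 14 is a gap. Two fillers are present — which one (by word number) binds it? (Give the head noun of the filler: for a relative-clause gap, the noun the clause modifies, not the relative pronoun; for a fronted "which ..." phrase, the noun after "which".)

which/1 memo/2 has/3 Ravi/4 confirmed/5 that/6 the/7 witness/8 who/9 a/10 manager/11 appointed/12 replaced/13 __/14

2

The marked gap is the direct object of "replaced".
Its filler is the fronted wh-phrase "which memo", at word 2.
(The other dependency links word 8 to a gap after word 12.)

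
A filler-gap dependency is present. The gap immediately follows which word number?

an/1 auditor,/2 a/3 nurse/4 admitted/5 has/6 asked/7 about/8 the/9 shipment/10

The displaced element is "an auditor" (word 2).
It is linked across 1 clause boundary (Ø).
It functions as the subject of "asked", so the gap sits immediately after word 5 ("admitted").
Base order: A nurse admitted an auditor has asked about the shipment.

5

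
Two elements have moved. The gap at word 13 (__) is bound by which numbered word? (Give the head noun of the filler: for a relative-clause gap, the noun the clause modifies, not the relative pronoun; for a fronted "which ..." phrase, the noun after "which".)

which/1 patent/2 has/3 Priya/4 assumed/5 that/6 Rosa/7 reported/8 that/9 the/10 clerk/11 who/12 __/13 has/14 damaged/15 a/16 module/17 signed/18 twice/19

11

The marked gap is inside the relative clause, the subject of "damaged".
Its filler is the head noun "clerk" (via "who"), at word 11.
(The other dependency links word 2 to a gap after word 18.)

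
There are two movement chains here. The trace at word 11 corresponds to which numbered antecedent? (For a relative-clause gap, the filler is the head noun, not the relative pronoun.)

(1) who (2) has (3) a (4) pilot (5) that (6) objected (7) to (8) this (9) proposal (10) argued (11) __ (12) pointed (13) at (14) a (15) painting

The marked gap is the subject of "pointed".
Its filler is the fronted wh-phrase "who", at word 1.
(The other dependency links word 4 to a gap after word 5.)

1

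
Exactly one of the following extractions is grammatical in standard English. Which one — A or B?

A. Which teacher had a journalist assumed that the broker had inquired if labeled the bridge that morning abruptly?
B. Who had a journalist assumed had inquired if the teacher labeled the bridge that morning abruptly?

B

In A, the wh-phrase is extracted from inside a wh-island (introduced by "if"), which blocks movement.
In B, the extraction path crosses only that-complement boundaries, which are transparent.
So B is grammatical.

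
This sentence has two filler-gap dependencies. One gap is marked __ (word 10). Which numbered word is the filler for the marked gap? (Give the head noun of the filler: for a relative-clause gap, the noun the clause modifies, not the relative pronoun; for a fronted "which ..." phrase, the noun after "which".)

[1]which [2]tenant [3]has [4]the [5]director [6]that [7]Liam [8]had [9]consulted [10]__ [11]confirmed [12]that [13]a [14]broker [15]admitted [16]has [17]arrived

5

The marked gap is inside the relative clause, the direct object of "consulted".
Its filler is the head noun "director" (via "that"), at word 5.
(The other dependency links word 2 to a gap after word 15.)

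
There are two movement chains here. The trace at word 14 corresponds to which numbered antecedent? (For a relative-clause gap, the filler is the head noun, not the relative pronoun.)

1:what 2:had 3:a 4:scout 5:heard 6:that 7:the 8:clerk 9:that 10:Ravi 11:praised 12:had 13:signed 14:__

The marked gap is the direct object of "signed".
Its filler is the fronted wh-phrase "what", at word 1.
(The other dependency links word 8 to a gap after word 11.)

1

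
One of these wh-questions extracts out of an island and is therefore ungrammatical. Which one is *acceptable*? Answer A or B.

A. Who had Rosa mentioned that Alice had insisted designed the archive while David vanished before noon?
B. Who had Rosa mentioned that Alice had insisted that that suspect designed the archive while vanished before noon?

In B, the wh-phrase is extracted from inside an adjunct island (introduced by "while"), which blocks movement.
In A, the extraction path crosses only that-complement boundaries, which are transparent.
So A is grammatical.

A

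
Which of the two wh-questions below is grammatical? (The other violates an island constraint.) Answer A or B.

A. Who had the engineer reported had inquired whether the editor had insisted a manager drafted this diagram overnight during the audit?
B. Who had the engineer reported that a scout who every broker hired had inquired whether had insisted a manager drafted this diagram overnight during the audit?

In B, the wh-phrase is extracted from inside a wh-island (introduced by "whether"), which blocks movement.
In A, the extraction path crosses only that-complement boundaries, which are transparent.
So A is grammatical.

A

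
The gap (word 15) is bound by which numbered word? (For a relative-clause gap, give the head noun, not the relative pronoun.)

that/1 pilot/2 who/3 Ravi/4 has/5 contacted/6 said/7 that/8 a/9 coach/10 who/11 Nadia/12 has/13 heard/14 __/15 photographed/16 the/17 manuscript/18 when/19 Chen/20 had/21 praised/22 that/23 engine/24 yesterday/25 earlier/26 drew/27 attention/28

The gap at 15 is the subject of "photographed", inside a relative clause.
The relative pronoun is "who" (word 11); it is bound by the head noun immediately before it.
Its filler is the head noun "coach", at word 10.

10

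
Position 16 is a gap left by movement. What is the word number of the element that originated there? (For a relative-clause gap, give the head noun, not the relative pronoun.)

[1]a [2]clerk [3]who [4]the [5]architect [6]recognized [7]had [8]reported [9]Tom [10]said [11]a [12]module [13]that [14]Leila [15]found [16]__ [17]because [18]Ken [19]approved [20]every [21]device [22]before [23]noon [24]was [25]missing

12

The gap at 16 is the object of "found", inside a relative clause.
The relative pronoun is "that" (word 13); it is bound by the head noun immediately before it.
Its filler is the head noun "module", at word 12.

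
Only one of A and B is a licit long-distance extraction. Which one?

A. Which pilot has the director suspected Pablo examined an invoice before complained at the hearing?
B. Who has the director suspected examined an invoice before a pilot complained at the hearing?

In A, the wh-phrase is extracted from inside an adjunct island (introduced by "before"), which blocks movement.
In B, the extraction path crosses only that-complement boundaries, which are transparent.
So B is grammatical.

B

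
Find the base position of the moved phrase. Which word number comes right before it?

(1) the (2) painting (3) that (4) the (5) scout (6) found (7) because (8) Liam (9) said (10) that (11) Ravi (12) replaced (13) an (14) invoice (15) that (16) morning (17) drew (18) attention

6

The displaced element is "the painting" (word 2).
It functions as the direct object of "found", so the gap sits immediately after word 6 ("found").
Base order: The scout found the painting because Liam said that Ravi replaced an invoice that morning.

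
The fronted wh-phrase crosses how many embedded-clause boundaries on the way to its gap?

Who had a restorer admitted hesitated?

1

"who" is extracted from the subject of "hesitated".
Boundaries crossed, outermost first: [Ø] — 1 in total.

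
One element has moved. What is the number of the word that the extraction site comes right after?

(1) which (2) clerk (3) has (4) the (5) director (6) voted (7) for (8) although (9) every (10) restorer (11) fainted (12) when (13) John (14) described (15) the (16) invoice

The displaced element is "which clerk" (word 2).
It functions as the object of the preposition "for" of "voted", so the gap sits immediately after word 7 ("for").
Base order: The director has voted for which clerk although every restorer fainted when John described the invoice.

7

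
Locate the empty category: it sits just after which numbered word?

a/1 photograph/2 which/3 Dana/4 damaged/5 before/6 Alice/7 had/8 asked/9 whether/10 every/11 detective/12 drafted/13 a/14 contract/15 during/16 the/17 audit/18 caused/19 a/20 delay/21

5

The displaced element is "a photograph" (word 2).
It functions as the direct object of "damaged", so the gap sits immediately after word 5 ("damaged").
Base order: Dana damaged a photograph before Alice had asked whether every detective drafted a contract during the audit.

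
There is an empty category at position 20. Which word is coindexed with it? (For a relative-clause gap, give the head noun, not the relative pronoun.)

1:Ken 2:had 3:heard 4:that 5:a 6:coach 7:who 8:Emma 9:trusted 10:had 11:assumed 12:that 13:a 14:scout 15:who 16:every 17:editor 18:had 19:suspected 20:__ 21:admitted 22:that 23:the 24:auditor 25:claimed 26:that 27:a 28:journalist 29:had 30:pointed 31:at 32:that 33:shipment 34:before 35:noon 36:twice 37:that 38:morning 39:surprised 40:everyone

The gap at 20 is the subject of "admitted", inside a relative clause.
The relative pronoun is "who" (word 15); it is bound by the head noun immediately before it.
Its filler is the head noun "scout", at word 14.

14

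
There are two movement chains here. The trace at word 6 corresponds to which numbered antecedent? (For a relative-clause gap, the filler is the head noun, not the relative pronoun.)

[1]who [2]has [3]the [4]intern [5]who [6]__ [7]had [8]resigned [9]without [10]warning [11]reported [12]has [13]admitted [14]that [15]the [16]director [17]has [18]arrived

The marked gap is inside the relative clause, the subject of "resigned".
Its filler is the head noun "intern" (via "who"), at word 4.
(The other dependency links word 1 to a gap after word 11.)

4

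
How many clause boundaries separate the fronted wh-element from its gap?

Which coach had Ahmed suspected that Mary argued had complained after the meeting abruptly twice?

2

"which coach" is extracted from the subject of "complained".
Boundaries crossed, outermost first: [that], [Ø] — 2 in total.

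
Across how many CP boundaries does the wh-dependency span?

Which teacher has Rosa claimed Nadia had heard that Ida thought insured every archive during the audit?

3

"which teacher" is extracted from the subject of "insured".
Boundaries crossed, outermost first: [Ø], [that], [Ø] — 3 in total.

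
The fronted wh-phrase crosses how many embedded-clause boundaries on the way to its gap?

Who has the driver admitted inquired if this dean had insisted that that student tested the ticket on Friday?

"who" is extracted from the subject of "inquired".
Boundaries crossed, outermost first: [Ø] — 1 in total.

1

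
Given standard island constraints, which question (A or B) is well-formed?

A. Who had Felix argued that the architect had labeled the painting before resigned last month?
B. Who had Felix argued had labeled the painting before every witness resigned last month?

In A, the wh-phrase is extracted from inside an adjunct island (introduced by "before"), which blocks movement.
In B, the extraction path crosses only that-complement boundaries, which are transparent.
So B is grammatical.

B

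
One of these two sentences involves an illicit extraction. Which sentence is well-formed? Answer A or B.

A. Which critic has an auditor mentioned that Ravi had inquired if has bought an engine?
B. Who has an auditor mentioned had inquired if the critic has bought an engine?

In A, the wh-phrase is extracted from inside a wh-island (introduced by "if"), which blocks movement.
In B, the extraction path crosses only that-complement boundaries, which are transparent.
So B is grammatical.

B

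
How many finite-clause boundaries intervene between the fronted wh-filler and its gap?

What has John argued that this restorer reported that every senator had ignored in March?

"what" is extracted from the object of "ignored".
Boundaries crossed, outermost first: [that], [that] — 2 in total.

2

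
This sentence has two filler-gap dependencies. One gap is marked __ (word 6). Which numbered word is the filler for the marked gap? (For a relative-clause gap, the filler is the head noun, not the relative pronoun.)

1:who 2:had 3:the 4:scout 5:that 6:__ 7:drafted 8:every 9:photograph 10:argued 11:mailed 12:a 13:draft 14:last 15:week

The marked gap is inside the relative clause, the subject of "drafted".
Its filler is the head noun "scout" (via "that"), at word 4.
(The other dependency links word 1 to a gap after word 10.)

4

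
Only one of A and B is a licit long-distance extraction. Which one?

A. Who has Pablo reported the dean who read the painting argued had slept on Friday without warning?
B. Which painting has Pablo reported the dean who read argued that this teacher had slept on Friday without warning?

A

In B, the wh-phrase is extracted from inside a complex-NP island (relative clause) (introduced by "who"), which blocks movement.
In A, the extraction path crosses only that-complement boundaries, which are transparent.
So A is grammatical.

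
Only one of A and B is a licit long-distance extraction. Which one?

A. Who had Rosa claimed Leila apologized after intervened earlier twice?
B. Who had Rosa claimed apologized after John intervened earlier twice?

In A, the wh-phrase is extracted from inside an adjunct island (introduced by "after"), which blocks movement.
In B, the extraction path crosses only that-complement boundaries, which are transparent.
So B is grammatical.

B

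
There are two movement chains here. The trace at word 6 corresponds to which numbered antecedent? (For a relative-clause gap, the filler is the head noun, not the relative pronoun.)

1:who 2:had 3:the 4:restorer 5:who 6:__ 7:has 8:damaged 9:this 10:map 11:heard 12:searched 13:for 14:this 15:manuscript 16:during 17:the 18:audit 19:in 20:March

The marked gap is inside the relative clause, the subject of "damaged".
Its filler is the head noun "restorer" (via "who"), at word 4.
(The other dependency links word 1 to a gap after word 11.)

4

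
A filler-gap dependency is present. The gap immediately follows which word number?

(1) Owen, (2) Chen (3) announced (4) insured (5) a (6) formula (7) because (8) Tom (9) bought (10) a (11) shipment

3

The displaced element is "Owen" (word 1).
It is linked across 1 clause boundary (Ø).
It functions as the subject of "insured", so the gap sits immediately after word 3 ("announced").
Base order: Chen announced that Owen insured a formula because Tom bought a shipment.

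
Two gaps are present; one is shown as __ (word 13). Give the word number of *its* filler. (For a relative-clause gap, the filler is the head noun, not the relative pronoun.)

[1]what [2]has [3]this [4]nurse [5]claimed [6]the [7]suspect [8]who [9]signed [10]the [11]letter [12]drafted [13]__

1

The marked gap is the direct object of "drafted".
Its filler is the fronted wh-phrase "what", at word 1.
(The other dependency links word 7 to a gap after word 8.)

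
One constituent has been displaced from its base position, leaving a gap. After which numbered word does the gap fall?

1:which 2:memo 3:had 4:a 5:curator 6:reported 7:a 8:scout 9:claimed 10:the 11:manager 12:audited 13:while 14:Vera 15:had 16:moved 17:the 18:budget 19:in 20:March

The displaced element is "which memo" (word 2).
It is linked across 2 clause boundaries (Ø → Ø).
It functions as the direct object of "audited", so the gap sits immediately after word 12 ("audited").
Base order: A curator had reported a scout claimed the manager audited which memo while Vera had moved the budget in March.

12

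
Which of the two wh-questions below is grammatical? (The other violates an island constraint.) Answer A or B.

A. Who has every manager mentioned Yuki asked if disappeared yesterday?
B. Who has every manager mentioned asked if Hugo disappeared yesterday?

B

In A, the wh-phrase is extracted from inside a wh-island (introduced by "if"), which blocks movement.
In B, the extraction path crosses only that-complement boundaries, which are transparent.
So B is grammatical.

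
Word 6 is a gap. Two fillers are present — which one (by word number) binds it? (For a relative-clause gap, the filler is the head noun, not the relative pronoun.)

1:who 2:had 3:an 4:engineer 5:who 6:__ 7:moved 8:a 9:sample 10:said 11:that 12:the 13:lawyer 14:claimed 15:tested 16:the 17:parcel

The marked gap is inside the relative clause, the subject of "moved".
Its filler is the head noun "engineer" (via "who"), at word 4.
(The other dependency links word 1 to a gap after word 14.)

4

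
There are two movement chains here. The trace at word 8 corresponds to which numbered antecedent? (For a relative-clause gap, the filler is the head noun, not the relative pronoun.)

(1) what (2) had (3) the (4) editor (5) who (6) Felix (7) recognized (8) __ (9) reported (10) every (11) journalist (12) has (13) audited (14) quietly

4

The marked gap is inside the relative clause, the direct object of "recognized".
Its filler is the head noun "editor" (via "who"), at word 4.
(The other dependency links word 1 to a gap after word 13.)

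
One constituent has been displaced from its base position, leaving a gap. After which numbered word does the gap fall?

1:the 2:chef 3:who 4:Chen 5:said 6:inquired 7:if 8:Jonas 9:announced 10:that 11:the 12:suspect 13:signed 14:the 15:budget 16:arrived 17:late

5

The displaced element is "the chef" (word 2).
It is linked across 1 clause boundary (Ø).
It functions as the subject of "inquired", so the gap sits immediately after word 5 ("said").
Base order: Chen said that the chef inquired if Jonas announced that the suspect signed the budget.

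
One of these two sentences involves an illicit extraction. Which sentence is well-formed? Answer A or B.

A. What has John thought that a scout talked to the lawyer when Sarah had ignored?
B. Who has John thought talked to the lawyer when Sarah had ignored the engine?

In A, the wh-phrase is extracted from inside an adjunct island (introduced by "when"), which blocks movement.
In B, the extraction path crosses only that-complement boundaries, which are transparent.
So B is grammatical.

B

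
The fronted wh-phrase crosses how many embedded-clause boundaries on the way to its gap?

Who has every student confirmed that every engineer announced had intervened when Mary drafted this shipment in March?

"who" is extracted from the subject of "intervened".
Boundaries crossed, outermost first: [that], [Ø] — 2 in total.

2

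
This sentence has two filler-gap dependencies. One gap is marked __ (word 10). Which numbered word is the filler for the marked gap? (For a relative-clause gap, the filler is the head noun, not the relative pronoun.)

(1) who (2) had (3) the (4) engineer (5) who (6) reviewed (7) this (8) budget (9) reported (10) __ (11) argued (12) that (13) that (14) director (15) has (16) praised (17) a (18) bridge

1

The marked gap is the subject of "argued".
Its filler is the fronted wh-phrase "who", at word 1.
(The other dependency links word 4 to a gap after word 5.)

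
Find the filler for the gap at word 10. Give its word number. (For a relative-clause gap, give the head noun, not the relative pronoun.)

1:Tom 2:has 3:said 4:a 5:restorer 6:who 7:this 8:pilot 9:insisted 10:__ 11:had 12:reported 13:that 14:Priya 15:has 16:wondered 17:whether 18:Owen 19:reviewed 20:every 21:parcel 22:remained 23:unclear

The gap at 10 is the subject of "reported", inside a relative clause.
The relative pronoun is "who" (word 6); it is bound by the head noun immediately before it.
Its filler is the head noun "restorer", at word 5.

5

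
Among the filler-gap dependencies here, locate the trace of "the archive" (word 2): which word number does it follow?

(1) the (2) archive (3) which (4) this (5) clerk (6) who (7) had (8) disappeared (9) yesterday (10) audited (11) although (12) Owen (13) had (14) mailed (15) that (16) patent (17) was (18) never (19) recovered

10

The displaced element is "the archive" (word 2).
It functions as the direct object of "audited", so the gap sits immediately after word 10 ("audited").
Base order: This clerk who had disappeared yesterday audited the archive although Owen had mailed that patent.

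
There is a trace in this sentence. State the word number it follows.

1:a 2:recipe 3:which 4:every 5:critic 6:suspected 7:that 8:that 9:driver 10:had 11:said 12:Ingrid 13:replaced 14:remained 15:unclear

The displaced element is "a recipe" (word 2).
It is linked across 2 clause boundaries (that → Ø).
It functions as the direct object of "replaced", so the gap sits immediately after word 13 ("replaced").
Base order: Every critic suspected that that driver had said Ingrid replaced a recipe.

13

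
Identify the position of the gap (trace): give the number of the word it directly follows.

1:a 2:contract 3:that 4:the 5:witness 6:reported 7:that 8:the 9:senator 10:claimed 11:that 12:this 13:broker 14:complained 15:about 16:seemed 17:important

15

The displaced element is "a contract" (word 2).
It is linked across 2 clause boundaries (that → that).
It functions as the object of the preposition "about" of "complained", so the gap sits immediately after word 15 ("about").
Base order: The witness reported that the senator claimed that this broker complained about a contract.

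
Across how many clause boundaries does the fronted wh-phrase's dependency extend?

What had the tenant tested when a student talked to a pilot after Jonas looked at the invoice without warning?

0

"what" originates inside the matrix clause — no clause boundary is crossed.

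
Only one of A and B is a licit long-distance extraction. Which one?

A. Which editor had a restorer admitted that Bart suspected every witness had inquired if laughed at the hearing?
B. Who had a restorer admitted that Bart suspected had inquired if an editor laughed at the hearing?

B

In A, the wh-phrase is extracted from inside a wh-island (introduced by "if"), which blocks movement.
In B, the extraction path crosses only that-complement boundaries, which are transparent.
So B is grammatical.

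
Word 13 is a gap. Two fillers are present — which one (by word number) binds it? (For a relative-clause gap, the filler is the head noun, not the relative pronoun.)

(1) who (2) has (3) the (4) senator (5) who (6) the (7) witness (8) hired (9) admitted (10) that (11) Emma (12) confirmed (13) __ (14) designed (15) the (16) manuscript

1

The marked gap is the subject of "designed".
Its filler is the fronted wh-phrase "who", at word 1.
(The other dependency links word 4 to a gap after word 8.)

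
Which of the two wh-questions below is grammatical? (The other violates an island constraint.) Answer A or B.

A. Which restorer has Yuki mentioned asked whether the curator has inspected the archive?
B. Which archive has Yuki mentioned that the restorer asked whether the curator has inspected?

In B, the wh-phrase is extracted from inside a wh-island (introduced by "whether"), which blocks movement.
In A, the extraction path crosses only that-complement boundaries, which are transparent.
So A is grammatical.

A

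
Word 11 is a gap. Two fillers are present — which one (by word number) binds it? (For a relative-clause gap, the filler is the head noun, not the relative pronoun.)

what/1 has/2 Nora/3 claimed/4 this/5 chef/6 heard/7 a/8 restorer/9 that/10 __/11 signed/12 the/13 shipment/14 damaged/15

9

The marked gap is inside the relative clause, the subject of "signed".
Its filler is the head noun "restorer" (via "that"), at word 9.
(The other dependency links word 1 to a gap after word 15.)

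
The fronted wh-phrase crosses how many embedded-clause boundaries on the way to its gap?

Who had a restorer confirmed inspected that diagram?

"who" is extracted from the subject of "inspected".
Boundaries crossed, outermost first: [Ø] — 1 in total.

1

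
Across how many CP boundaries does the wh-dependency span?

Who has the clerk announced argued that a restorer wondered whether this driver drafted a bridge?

"who" is extracted from the subject of "argued".
Boundaries crossed, outermost first: [Ø] — 1 in total.

1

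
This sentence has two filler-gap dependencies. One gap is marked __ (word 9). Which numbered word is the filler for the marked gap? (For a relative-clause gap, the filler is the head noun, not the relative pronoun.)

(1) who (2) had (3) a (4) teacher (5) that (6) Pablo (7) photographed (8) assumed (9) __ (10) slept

The marked gap is the subject of "slept".
Its filler is the fronted wh-phrase "who", at word 1.
(The other dependency links word 4 to a gap after word 7.)

1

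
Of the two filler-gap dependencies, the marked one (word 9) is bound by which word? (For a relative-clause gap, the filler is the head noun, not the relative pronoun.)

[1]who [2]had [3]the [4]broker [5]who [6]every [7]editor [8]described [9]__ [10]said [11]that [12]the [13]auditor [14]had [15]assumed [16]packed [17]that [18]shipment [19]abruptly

The marked gap is inside the relative clause, the direct object of "described".
Its filler is the head noun "broker" (via "who"), at word 4.
(The other dependency links word 1 to a gap after word 15.)

4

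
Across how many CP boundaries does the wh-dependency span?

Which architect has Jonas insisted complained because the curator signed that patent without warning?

1

"which architect" is extracted from the subject of "complained".
Boundaries crossed, outermost first: [Ø] — 1 in total.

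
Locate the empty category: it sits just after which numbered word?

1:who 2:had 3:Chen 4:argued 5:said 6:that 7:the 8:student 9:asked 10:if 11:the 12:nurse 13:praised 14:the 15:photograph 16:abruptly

The displaced element is "who" (word 1).
It is linked across 1 clause boundary (Ø).
It functions as the subject of "said", so the gap sits immediately after word 4 ("argued").
Base order: Chen had argued who said that the student asked if the nurse praised the photograph abruptly.

4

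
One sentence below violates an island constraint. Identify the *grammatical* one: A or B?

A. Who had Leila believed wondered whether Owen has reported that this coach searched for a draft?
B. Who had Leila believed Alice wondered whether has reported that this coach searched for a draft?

A

In B, the wh-phrase is extracted from inside a wh-island (introduced by "whether"), which blocks movement.
In A, the extraction path crosses only that-complement boundaries, which are transparent.
So A is grammatical.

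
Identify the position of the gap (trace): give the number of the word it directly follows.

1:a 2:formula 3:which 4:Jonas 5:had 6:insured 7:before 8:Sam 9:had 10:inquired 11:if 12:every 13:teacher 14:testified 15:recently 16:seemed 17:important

6

The displaced element is "a formula" (word 2).
It functions as the direct object of "insured", so the gap sits immediately after word 6 ("insured").
Base order: Jonas had insured a formula before Sam had inquired if every teacher testified recently.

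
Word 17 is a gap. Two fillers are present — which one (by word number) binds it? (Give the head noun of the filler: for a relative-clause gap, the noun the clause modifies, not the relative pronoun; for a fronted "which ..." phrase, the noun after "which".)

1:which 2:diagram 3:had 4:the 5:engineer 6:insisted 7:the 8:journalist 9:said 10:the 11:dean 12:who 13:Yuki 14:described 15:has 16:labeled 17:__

The marked gap is the direct object of "labeled".
Its filler is the fronted wh-phrase "which diagram", at word 2.
(The other dependency links word 11 to a gap after word 14.)

2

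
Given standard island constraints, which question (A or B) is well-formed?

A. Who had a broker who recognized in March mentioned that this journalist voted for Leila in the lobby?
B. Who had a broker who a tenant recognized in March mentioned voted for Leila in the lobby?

B

In A, the wh-phrase is extracted from inside a complex-NP island (relative clause) (introduced by "who"), which blocks movement.
In B, the extraction path crosses only that-complement boundaries, which are transparent.
So B is grammatical.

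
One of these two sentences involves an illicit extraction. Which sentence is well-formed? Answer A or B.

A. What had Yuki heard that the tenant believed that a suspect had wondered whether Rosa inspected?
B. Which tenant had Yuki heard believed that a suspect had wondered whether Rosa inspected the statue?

B

In A, the wh-phrase is extracted from inside a wh-island (introduced by "whether"), which blocks movement.
In B, the extraction path crosses only that-complement boundaries, which are transparent.
So B is grammatical.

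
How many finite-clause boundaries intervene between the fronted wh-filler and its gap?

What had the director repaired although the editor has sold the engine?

"what" originates inside the matrix clause — no clause boundary is crossed.

0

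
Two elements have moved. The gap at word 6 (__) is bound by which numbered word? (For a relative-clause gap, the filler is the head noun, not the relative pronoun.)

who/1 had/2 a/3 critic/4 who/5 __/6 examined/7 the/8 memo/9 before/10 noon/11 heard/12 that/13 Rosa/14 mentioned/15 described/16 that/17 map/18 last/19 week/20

4

The marked gap is inside the relative clause, the subject of "examined".
Its filler is the head noun "critic" (via "who"), at word 4.
(The other dependency links word 1 to a gap after word 15.)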